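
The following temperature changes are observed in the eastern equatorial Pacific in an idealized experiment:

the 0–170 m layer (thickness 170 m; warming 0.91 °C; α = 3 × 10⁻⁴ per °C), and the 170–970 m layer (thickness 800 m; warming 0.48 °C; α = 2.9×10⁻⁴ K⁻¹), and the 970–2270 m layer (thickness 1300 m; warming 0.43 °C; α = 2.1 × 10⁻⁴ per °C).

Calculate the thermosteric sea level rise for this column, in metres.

about 0.275 m

Layer 1: 3×10⁻⁴ × 170 × 0.91 = 0.04641 m
170–970 m: 800 × 0.48 × 2.9×10⁻⁴ = 0.11136 m
Layer 3: 2.1×10⁻⁴ × 1300 × 0.43 = 0.11739 m
Δh = 0.04641 + 0.11136 + 0.11739 = 0.27516 m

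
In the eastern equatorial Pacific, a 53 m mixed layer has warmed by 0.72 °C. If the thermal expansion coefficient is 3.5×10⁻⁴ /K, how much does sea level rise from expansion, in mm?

Δh = αΔT·H = 3.5×10⁻⁴ × 0.72 × 53 = 0.013356 m

Δh = 13 mm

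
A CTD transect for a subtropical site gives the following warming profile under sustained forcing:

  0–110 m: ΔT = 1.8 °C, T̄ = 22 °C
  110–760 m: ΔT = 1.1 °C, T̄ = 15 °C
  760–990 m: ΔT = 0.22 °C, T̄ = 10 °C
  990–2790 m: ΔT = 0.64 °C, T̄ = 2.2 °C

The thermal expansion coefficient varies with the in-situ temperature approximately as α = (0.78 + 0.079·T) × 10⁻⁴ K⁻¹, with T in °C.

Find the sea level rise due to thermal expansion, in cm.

30.8 cm of thermosteric rise

Layer 1: α = (0.78 + 0.079×22)×10⁻⁴ = 2.518×10⁻⁴ K⁻¹
Layer 2: α = (0.78 + 0.079×15)×10⁻⁴ = 1.965×10⁻⁴ K⁻¹
Layer 3: α = (0.78 + 0.079×10)×10⁻⁴ = 1.57×10⁻⁴ K⁻¹
Layer 4: α = (0.78 + 0.079×2.2)×10⁻⁴ = 0.9538×10⁻⁴ K⁻¹
Layer 1: 1.8 × 2.518×10⁻⁴ × 110 = 0.0498564 m
Layer 2: 650 × 1.1 × 1.965×10⁻⁴ = 0.1404975 m
760–990 m: 1.57×10⁻⁴ × 230 × 0.22 = 0.0079442 m
Layer 4: 0.64 × 0.9538×10⁻⁴ × 1800 = 0.10987776 m
Δh = 0.0498564 + 0.1404975 + 0.0079442 + 0.10987776 = 0.30817586 m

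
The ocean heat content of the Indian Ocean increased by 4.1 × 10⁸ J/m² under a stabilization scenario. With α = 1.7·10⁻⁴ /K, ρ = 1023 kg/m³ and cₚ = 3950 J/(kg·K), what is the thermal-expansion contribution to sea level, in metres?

Δh = αQ/(ρcₚ) = 1.7×10⁻⁴ × 4.1×10⁸ / (1023 × 3950) ≈ 0.017249 m

Δh = 0.0172 m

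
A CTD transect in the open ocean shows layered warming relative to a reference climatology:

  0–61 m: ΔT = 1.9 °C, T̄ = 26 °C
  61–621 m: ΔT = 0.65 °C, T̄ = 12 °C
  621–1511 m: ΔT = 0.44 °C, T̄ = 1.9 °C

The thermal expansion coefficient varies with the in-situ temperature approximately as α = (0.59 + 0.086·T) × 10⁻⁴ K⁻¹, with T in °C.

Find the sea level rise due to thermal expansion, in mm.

Layer 1: α = (0.59 + 0.086×26)×10⁻⁴ = 2.826×10⁻⁴ K⁻¹
Layer 2: α = (0.59 + 0.086×12)×10⁻⁴ = 1.622×10⁻⁴ K⁻¹
Layer 3: α = (0.59 + 0.086×1.9)×10⁻⁴ = 0.7534×10⁻⁴ K⁻¹
61 × 1.9 × 2.826×10⁻⁴ = 0.03275334 m
61–621 m: 0.65 × 560 × 1.622×10⁻⁴ = 0.0590408 m
Layer 3: 0.7534×10⁻⁴ × 0.44 × 890 = 0.029503144 m
Δh = 0.03275334 + 0.0590408 + 0.029503144 = 0.121297284 m ≈ 121 mm

Δh ≈ 121 mm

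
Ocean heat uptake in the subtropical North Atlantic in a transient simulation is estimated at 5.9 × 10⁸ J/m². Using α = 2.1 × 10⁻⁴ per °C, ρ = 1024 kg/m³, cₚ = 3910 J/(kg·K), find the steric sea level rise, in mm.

31 mm of thermosteric rise

Δh = αQ/(ρcₚ) = 2.1×10⁻⁴ × 5.9×10⁸ / (1024 × 3910) ≈ 0.030945 m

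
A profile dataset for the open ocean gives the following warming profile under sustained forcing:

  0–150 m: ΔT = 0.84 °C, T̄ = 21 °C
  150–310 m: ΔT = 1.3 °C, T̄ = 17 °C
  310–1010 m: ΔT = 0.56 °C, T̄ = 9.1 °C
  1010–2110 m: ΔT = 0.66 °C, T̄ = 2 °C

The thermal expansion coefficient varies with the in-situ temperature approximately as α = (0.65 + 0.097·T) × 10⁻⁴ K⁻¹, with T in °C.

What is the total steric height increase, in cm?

Layer 1: α = (0.65 + 0.097×21)×10⁻⁴ = 2.687×10⁻⁴ K⁻¹
Layer 2: α = (0.65 + 0.097×17)×10⁻⁴ = 2.299×10⁻⁴ K⁻¹
Layer 3: α = (0.65 + 0.097×9.1)×10⁻⁴ = 1.5327×10⁻⁴ K⁻¹
Layer 4: α = (0.65 + 0.097×2)×10⁻⁴ = 0.844×10⁻⁴ K⁻¹
0–150 m: 0.84 × 2.687×10⁻⁴ × 150 = 0.0338562 m
150–310 m: 160 × 2.299×10⁻⁴ × 1.3 = 0.0478192 m
Layer 3: 1.5327×10⁻⁴ × 0.56 × 700 = 0.06008184 m
Layer 4: 1100 × 0.66 × 0.844×10⁻⁴ = 0.0612744 m
Δh = 0.0338562 + 0.0478192 + 0.06008184 + 0.0612744 = 0.20303164 m ≈ 20 cm

20 cm of thermosteric rise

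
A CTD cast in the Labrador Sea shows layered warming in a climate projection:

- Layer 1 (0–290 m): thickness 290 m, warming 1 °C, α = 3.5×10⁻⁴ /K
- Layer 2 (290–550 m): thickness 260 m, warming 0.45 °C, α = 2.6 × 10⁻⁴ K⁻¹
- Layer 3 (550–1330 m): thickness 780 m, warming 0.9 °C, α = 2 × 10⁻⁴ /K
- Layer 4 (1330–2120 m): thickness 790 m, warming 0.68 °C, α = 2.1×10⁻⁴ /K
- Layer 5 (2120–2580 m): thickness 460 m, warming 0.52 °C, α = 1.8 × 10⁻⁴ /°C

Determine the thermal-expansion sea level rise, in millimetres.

428 mm of thermosteric rise

0–290 m: 1 × 3.5×10⁻⁴ × 290 = 0.10150 m
260 × 0.45 × 2.6×10⁻⁴ = 0.03042 m
Layer 3: 2×10⁻⁴ × 0.9 × 780 = 0.14040 m
790 × 2.1×10⁻⁴ × 0.68 = 0.112812 m
2120–2580 m: 1.8×10⁻⁴ × 460 × 0.52 = 0.043056 m
Δh = 0.10150 + 0.03042 + 0.14040 + 0.112812 + 0.043056 = 0.428188 m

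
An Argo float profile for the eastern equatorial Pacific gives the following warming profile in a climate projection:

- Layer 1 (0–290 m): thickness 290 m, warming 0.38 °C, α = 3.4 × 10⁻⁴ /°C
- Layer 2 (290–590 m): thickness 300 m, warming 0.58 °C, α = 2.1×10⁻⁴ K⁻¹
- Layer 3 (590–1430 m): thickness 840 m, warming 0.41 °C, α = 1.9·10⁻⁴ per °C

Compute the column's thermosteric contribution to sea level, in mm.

Δh = 140 mm

Layer 1: 3.4×10⁻⁴ × 0.38 × 290 = 0.037468 m
Layer 2: 2.1×10⁻⁴ × 0.58 × 300 = 0.03654 m
590–1430 m: 840 × 1.9×10⁻⁴ × 0.41 = 0.065436 m
Δh = 0.037468 + 0.03654 + 0.065436 = 0.139444 m ≈ 140 mm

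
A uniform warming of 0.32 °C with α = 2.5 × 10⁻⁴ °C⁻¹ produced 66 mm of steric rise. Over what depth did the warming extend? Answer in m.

H = Δh/(αΔT) = 0.066 / (2.5×10⁻⁴ × 0.32) = 825.0 m

830 m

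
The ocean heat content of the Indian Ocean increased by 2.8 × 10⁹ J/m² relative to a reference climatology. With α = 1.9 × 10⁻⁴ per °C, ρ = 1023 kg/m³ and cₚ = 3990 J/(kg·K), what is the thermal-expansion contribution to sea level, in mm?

130 mm of thermosteric rise

Δh = αQ/(ρcₚ) = 1.9×10⁻⁴ × 2.8×10⁹ / (1023 × 3990) ≈ 0.13034 m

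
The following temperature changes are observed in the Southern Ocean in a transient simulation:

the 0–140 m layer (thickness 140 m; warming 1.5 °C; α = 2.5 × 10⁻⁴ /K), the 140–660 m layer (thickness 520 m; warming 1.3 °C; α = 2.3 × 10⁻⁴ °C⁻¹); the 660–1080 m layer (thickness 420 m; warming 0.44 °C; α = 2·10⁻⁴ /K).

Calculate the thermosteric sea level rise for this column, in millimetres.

1.5 × 140 × 2.5×10⁻⁴ = 0.05250 m
Layer 2: 2.3×10⁻⁴ × 520 × 1.3 = 0.15548 m
660–1080 m: 420 × 2×10⁻⁴ × 0.44 = 0.03696 m
Δh = 0.05250 + 0.15548 + 0.03696 = 0.24494 m ≈ 240 mm

Δh = 240 mm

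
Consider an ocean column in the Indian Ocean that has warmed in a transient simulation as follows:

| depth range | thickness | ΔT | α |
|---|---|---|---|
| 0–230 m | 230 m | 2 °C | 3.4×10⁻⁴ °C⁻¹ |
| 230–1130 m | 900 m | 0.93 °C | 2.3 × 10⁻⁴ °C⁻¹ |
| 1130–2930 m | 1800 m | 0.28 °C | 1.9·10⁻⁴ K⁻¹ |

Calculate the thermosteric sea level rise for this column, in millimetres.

0–230 m: 230 × 3.4×10⁻⁴ × 2 = 0.15640 m
0.93 × 2.3×10⁻⁴ × 900 = 0.19251 m
1130–2930 m: 0.28 × 1800 × 1.9×10⁻⁴ = 0.09576 m
Δh = 0.15640 + 0.19251 + 0.09576 = 0.44467 m ≈ 440 mm

Δh ≈ 440 mm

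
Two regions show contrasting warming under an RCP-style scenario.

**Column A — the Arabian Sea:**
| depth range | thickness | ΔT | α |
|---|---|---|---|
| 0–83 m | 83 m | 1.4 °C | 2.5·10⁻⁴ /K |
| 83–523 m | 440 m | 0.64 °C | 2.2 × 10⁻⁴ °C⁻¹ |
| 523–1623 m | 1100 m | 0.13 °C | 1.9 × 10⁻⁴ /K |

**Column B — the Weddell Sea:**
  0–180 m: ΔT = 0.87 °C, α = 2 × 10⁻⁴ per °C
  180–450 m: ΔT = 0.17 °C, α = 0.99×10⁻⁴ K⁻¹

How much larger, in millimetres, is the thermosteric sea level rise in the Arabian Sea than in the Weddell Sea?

A 2.5×10⁻⁴ × 1.4 × 83 = 0.02905 m
A Layer 2: 440 × 2.2×10⁻⁴ × 0.64 = 0.061952 m
A 523–1623 m: 1100 × 0.13 × 1.9×10⁻⁴ = 0.02717 m
A total: 0.118172 m
B 0–180 m: 0.87 × 180 × 2×10⁻⁴ = 0.03132 m
B 270 × 0.17 × 0.99×10⁻⁴ = 0.0045441 m
B total: 0.0358641 m
Difference: 0.118172 − 0.0358641 = 0.0823079 m

82 mm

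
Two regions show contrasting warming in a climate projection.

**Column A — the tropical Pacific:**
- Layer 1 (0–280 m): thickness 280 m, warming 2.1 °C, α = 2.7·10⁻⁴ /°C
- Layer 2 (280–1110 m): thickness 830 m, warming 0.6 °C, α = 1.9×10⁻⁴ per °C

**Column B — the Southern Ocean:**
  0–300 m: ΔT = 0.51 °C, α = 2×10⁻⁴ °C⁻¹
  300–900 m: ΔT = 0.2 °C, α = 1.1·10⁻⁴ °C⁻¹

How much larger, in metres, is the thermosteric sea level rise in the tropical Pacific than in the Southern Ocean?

A 0–280 m: 2.7×10⁻⁴ × 280 × 2.1 = 0.15876 m
A 1.9×10⁻⁴ × 0.6 × 830 = 0.09462 m
A total: 0.25338 m
B Layer 1: 0.51 × 300 × 2×10⁻⁴ = 0.03060 m
B 1.1×10⁻⁴ × 0.2 × 600 = 0.01320 m
B total: 0.04380 m
Difference: 0.25338 − 0.04380 = 0.20958 m

0.21 m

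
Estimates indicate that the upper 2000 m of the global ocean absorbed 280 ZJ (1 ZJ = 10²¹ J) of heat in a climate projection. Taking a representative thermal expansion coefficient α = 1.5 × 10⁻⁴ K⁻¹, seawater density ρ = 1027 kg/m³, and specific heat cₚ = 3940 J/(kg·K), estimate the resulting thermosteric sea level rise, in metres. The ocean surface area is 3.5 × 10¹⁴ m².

about 0.030 m

Per unit area: Q = 280×10²¹ / (3.5×10¹⁴) = 8×10⁸ J/m²
Δh = αQ/(ρcₚ) = 1.5×10⁻⁴ × 8×10⁸ / (1027 × 3940) ≈ 0.029656 m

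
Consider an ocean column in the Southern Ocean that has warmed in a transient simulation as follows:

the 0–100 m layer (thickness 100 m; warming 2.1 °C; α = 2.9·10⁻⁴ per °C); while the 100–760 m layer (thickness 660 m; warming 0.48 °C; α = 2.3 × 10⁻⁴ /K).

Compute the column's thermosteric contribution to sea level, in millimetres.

0–100 m: 2.1 × 2.9×10⁻⁴ × 100 = 0.06090 m
Layer 2: 0.48 × 2.3×10⁻⁴ × 660 = 0.072864 m
Δh = 0.06090 + 0.072864 = 0.133764 m

Δh ≈ 134 mm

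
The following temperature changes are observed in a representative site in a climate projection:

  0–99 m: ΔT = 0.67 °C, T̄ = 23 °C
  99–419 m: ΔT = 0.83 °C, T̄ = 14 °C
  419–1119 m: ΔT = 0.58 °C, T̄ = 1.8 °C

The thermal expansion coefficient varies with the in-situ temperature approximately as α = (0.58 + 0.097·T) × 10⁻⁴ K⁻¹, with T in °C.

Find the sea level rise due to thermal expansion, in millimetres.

about 101 mm

Layer 1: α = (0.58 + 0.097×23)×10⁻⁴ = 2.811×10⁻⁴ K⁻¹
Layer 2: α = (0.58 + 0.097×14)×10⁻⁴ = 1.938×10⁻⁴ K⁻¹
Layer 3: α = (0.58 + 0.097×1.8)×10⁻⁴ = 0.7546×10⁻⁴ K⁻¹
2.811×10⁻⁴ × 99 × 0.67 = 0.018645363 m
99–419 m: 0.83 × 320 × 1.938×10⁻⁴ = 0.05147328 m
0.7546×10⁻⁴ × 700 × 0.58 = 0.03063676 m
Δh = 0.018645363 + 0.05147328 + 0.03063676 = 0.100755403 m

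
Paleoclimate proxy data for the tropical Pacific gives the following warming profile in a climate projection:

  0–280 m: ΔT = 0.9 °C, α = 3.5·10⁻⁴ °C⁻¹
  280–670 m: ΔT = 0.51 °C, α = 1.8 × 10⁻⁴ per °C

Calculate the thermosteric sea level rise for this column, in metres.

Layer 1: 3.5×10⁻⁴ × 280 × 0.9 = 0.08820 m
1.8×10⁻⁴ × 390 × 0.51 = 0.035802 m
Δh = 0.08820 + 0.035802 = 0.124002 m

Δh = 0.124 m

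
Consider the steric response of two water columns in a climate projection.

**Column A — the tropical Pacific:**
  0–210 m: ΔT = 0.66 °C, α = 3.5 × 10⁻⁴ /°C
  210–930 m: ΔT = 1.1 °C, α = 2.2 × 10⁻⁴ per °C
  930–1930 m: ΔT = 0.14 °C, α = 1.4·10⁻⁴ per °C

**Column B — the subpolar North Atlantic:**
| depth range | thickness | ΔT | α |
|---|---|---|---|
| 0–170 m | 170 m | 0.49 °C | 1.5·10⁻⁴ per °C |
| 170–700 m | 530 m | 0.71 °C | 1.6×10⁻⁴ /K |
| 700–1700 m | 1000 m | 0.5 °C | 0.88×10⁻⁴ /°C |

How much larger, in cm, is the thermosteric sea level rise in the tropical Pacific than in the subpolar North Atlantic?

13 cm larger

A 3.5×10⁻⁴ × 0.66 × 210 = 0.04851 m
A Layer 2: 720 × 2.2×10⁻⁴ × 1.1 = 0.17424 m
A 930–1930 m: 0.14 × 1.4×10⁻⁴ × 1000 = 0.01960 m
A total: 0.24235 m
B 0–170 m: 1.5×10⁻⁴ × 170 × 0.49 = 0.012495 m
B 170–700 m: 0.71 × 530 × 1.6×10⁻⁴ = 0.060208 m
B Layer 3: 0.5 × 0.88×10⁻⁴ × 1000 = 0.04400 m
B total: 0.116703 m
Difference: 0.24235 − 0.116703 = 0.125647 m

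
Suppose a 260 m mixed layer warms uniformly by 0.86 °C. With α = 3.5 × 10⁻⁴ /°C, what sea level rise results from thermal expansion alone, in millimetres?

Δh = αΔT·H = 3.5×10⁻⁴ × 0.86 × 260 = 0.07826 m

Δh ≈ 78 mm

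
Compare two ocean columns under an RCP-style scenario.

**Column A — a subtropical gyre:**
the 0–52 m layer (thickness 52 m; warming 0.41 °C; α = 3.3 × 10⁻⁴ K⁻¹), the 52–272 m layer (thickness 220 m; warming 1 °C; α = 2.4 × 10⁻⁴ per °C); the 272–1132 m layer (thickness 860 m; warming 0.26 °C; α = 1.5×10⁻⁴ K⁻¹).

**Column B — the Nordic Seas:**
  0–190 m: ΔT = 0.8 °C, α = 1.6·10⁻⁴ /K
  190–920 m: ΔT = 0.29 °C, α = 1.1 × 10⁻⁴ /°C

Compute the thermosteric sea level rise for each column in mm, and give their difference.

Δh_A ≈ 93 mm, Δh_B ≈ 48 mm; difference ≈ 46 mm

A Layer 1: 3.3×10⁻⁴ × 52 × 0.41 = 0.0070356 m
A Layer 2: 220 × 2.4×10⁻⁴ × 1 = 0.05280 m
A 0.26 × 1.5×10⁻⁴ × 860 = 0.03354 m
A total: 0.0933756 m
B Layer 1: 1.6×10⁻⁴ × 0.8 × 190 = 0.02432 m
B 1.1×10⁻⁴ × 730 × 0.29 = 0.023287 m
B total: 0.047607 m
Difference: 0.0933756 − 0.047607 = 0.0457686 m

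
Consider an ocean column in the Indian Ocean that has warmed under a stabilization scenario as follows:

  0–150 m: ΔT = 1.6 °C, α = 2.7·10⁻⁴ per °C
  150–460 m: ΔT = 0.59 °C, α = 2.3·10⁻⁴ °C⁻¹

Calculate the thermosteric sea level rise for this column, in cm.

10.7 cm

150 × 1.6 × 2.7×10⁻⁴ = 0.06480 m
0.59 × 310 × 2.3×10⁻⁴ = 0.042067 m
Δh = 0.06480 + 0.042067 = 0.106867 m ≈ 10.7 cm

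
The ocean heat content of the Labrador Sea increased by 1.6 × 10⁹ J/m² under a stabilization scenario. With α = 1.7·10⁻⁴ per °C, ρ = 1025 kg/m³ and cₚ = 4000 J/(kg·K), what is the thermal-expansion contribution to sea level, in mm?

Δh = 66.3 mm

Δh = αQ/(ρcₚ) = 1.7×10⁻⁴ × 1.6×10⁹ / (1025 × 4000) ≈ 0.066341 m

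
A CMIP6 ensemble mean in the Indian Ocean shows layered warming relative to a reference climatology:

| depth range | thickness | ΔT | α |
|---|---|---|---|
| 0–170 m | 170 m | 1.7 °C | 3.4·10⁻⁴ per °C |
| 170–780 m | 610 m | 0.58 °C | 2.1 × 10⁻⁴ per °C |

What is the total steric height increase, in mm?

Δh ≈ 173 mm

0–170 m: 3.4×10⁻⁴ × 170 × 1.7 = 0.09826 m
Layer 2: 610 × 0.58 × 2.1×10⁻⁴ = 0.074298 m
Δh = 0.09826 + 0.074298 = 0.172558 m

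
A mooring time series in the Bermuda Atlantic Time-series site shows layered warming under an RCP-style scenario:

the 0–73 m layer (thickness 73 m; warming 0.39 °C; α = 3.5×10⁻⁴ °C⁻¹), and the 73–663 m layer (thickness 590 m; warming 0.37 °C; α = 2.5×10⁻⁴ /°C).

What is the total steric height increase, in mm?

Δh = 64.5 mm

Layer 1: 0.39 × 73 × 3.5×10⁻⁴ = 0.0099645 m
73–663 m: 590 × 0.37 × 2.5×10⁻⁴ = 0.054575 m
Δh = 0.0099645 + 0.054575 = 0.0645395 m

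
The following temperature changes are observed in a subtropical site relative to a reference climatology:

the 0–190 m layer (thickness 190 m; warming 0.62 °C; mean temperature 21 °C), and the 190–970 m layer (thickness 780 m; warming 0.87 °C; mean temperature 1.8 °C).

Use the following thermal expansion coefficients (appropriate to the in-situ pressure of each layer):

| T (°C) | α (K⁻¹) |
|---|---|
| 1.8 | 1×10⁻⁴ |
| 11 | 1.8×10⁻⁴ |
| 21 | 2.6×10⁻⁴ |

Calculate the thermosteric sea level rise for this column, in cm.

Layer 1 at 21 °C → α = 2.6×10⁻⁴ K⁻¹
Layer 2 at 1.8 °C → α = 1×10⁻⁴ K⁻¹
0–190 m: 190 × 2.6×10⁻⁴ × 0.62 = 0.030628 m
780 × 0.87 × 1×10⁻⁴ = 0.06786 m
Δh = 0.030628 + 0.06786 = 0.098488 m

9.85 cm of thermosteric rise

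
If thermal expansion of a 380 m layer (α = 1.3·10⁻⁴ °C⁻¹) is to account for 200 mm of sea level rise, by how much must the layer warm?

ΔT = Δh/(αH) = 0.2 / (1.3×10⁻⁴ × 380) ≈ 4.049 K

about 4.0 K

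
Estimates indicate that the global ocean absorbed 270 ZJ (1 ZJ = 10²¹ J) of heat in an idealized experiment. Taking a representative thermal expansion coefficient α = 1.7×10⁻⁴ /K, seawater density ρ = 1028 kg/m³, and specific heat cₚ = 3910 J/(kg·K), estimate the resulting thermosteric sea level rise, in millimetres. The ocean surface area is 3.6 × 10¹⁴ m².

Per unit area: Q = 270×10²¹ / (3.6×10¹⁴) = 7.5×10⁸ J/m²
Δh = αQ/(ρcₚ) = 1.7×10⁻⁴ × 7.5×10⁸ / (1028 × 3910) ≈ 0.031721 m

Δh = 32 mm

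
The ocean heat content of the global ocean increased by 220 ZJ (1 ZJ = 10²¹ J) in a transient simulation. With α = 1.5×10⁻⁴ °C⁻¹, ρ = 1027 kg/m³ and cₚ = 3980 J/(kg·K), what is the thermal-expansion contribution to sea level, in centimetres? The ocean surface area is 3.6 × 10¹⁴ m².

2.24 cm

Per unit area: Q = 220×10²¹ / (3.6×10¹⁴) ≈ 6.111×10⁸ J/m²
Δh = αQ/(ρcₚ) = 1.5×10⁻⁴ × 6.111×10⁸ / (1027 × 3980) ≈ 0.022426 m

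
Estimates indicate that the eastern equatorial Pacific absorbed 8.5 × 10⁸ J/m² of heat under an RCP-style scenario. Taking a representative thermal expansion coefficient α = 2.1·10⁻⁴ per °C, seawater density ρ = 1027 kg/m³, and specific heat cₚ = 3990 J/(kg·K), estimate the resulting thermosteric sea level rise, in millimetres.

about 43.6 mm

Δh = αQ/(ρcₚ) = 2.1×10⁻⁴ × 8.5×10⁸ / (1027 × 3990) ≈ 0.043561 m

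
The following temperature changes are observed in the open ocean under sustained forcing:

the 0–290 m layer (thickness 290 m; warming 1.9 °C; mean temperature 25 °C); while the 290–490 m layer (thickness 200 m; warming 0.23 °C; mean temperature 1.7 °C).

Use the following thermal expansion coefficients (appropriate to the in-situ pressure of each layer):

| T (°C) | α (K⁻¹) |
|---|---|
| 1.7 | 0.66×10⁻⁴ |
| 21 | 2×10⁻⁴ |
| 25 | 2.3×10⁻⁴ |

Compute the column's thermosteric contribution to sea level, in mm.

Δh = 130 mm

Layer 1 at 25 °C → α = 2.3×10⁻⁴ K⁻¹
Layer 2 at 1.7 °C → α = 0.66×10⁻⁴ K⁻¹
Layer 1: 1.9 × 2.3×10⁻⁴ × 290 = 0.12673 m
290–490 m: 200 × 0.23 × 0.66×10⁻⁴ = 0.003036 m
Δh = 0.12673 + 0.003036 = 0.129766 m ≈ 130 mm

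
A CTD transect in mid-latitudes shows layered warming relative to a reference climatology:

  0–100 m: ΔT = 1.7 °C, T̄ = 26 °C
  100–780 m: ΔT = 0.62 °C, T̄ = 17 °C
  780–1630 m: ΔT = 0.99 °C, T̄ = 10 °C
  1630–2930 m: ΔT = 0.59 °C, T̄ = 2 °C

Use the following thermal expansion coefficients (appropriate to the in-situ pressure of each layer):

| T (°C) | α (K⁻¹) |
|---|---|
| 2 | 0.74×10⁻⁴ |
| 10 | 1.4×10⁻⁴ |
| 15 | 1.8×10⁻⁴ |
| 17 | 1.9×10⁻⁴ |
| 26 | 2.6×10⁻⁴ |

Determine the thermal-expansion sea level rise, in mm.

Layer 1 at 26 °C → α = 2.6×10⁻⁴ K⁻¹
Layer 2 at 17 °C → α = 1.9×10⁻⁴ K⁻¹
Layer 3 at 10 °C → α = 1.4×10⁻⁴ K⁻¹
Layer 4 at 2 °C → α = 0.74×10⁻⁴ K⁻¹
1.7 × 2.6×10⁻⁴ × 100 = 0.04420 m
100–780 m: 1.9×10⁻⁴ × 0.62 × 680 = 0.080104 m
1.4×10⁻⁴ × 850 × 0.99 = 0.11781 m
0.59 × 1300 × 0.74×10⁻⁴ = 0.056758 m
Δh = 0.04420 + 0.080104 + 0.11781 + 0.056758 = 0.298872 m

Δh = 300 mm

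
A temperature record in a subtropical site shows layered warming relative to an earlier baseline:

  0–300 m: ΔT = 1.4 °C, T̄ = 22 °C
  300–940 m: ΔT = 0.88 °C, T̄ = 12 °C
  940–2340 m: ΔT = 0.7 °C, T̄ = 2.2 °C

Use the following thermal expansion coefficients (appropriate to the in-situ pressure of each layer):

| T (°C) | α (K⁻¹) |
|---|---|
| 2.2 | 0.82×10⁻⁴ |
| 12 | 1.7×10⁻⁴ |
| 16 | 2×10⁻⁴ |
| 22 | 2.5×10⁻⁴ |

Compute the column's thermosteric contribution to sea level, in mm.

281 mm

Layer 1 at 22 °C → α = 2.5×10⁻⁴ K⁻¹
Layer 2 at 12 °C → α = 1.7×10⁻⁴ K⁻¹
Layer 3 at 2.2 °C → α = 0.82×10⁻⁴ K⁻¹
0–300 m: 2.5×10⁻⁴ × 300 × 1.4 = 0.10500 m
Layer 2: 1.7×10⁻⁴ × 0.88 × 640 = 0.095744 m
0.7 × 0.82×10⁻⁴ × 1400 = 0.08036 m
Δh = 0.10500 + 0.095744 + 0.08036 = 0.281104 m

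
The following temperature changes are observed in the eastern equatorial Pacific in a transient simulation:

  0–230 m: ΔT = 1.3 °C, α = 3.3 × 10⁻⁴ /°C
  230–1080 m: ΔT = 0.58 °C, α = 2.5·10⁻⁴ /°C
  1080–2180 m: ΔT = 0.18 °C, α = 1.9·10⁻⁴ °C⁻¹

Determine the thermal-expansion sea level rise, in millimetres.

0–230 m: 230 × 3.3×10⁻⁴ × 1.3 = 0.09867 m
850 × 2.5×10⁻⁴ × 0.58 = 0.12325 m
Layer 3: 0.18 × 1.9×10⁻⁴ × 1100 = 0.03762 m
Δh = 0.09867 + 0.12325 + 0.03762 = 0.25954 m ≈ 260 mm

260 mm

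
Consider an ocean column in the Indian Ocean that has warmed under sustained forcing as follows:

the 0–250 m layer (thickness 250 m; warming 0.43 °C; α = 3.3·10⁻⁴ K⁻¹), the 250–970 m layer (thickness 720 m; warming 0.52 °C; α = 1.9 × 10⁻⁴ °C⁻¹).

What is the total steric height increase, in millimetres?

107 mm

0–250 m: 0.43 × 3.3×10⁻⁴ × 250 = 0.035475 m
Layer 2: 0.52 × 1.9×10⁻⁴ × 720 = 0.071136 m
Δh = 0.035475 + 0.071136 = 0.106611 m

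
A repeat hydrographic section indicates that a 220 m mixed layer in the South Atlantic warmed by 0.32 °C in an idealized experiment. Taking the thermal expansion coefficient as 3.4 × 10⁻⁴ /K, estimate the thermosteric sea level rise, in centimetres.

2.39 cm

Δh = αΔT·H = 3.4×10⁻⁴ × 0.32 × 220 = 0.023936 m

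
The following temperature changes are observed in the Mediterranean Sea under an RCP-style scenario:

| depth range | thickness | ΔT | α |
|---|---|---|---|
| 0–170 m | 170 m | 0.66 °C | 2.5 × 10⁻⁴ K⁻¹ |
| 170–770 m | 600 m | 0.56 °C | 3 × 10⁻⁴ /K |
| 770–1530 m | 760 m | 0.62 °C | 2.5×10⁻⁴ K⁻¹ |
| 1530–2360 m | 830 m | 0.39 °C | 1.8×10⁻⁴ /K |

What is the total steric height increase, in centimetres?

Δh ≈ 30.5 cm

0–170 m: 2.5×10⁻⁴ × 170 × 0.66 = 0.02805 m
0.56 × 3×10⁻⁴ × 600 = 0.10080 m
Layer 3: 2.5×10⁻⁴ × 760 × 0.62 = 0.11780 m
1530–2360 m: 1.8×10⁻⁴ × 0.39 × 830 = 0.058266 m
Δh = 0.02805 + 0.10080 + 0.11780 + 0.058266 = 0.304916 m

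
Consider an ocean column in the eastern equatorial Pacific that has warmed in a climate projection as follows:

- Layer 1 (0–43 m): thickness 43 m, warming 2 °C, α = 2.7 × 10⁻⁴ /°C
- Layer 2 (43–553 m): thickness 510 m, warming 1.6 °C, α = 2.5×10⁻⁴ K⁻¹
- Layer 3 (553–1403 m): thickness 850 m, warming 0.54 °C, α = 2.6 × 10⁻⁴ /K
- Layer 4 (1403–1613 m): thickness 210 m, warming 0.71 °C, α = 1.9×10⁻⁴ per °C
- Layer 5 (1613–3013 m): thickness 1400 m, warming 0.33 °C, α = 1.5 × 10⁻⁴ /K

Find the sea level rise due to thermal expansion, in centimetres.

Δh = 44.4 cm

0–43 m: 2 × 43 × 2.7×10⁻⁴ = 0.02322 m
43–553 m: 2.5×10⁻⁴ × 510 × 1.6 = 0.20400 m
553–1403 m: 0.54 × 850 × 2.6×10⁻⁴ = 0.11934 m
1403–1613 m: 1.9×10⁻⁴ × 210 × 0.71 = 0.028329 m
1613–3013 m: 0.33 × 1400 × 1.5×10⁻⁴ = 0.06930 m
Δh = 0.02322 + 0.20400 + 0.11934 + 0.028329 + 0.06930 = 0.444189 m ≈ 44.4 cm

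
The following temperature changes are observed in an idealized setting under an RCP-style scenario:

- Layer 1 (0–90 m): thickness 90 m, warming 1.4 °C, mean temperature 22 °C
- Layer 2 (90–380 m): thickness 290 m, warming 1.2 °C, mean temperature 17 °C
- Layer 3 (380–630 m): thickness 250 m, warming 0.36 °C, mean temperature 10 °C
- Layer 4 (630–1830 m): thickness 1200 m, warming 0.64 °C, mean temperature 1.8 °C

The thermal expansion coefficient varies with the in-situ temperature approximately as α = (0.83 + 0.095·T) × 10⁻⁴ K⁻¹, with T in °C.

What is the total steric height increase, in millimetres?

210 mm

Layer 1: α = (0.83 + 0.095×22)×10⁻⁴ = 2.92×10⁻⁴ K⁻¹
Layer 2: α = (0.83 + 0.095×17)×10⁻⁴ = 2.445×10⁻⁴ K⁻¹
Layer 3: α = (0.83 + 0.095×10)×10⁻⁴ = 1.78×10⁻⁴ K⁻¹
Layer 4: α = (0.83 + 0.095×1.8)×10⁻⁴ = 1.001×10⁻⁴ K⁻¹
Layer 1: 1.4 × 90 × 2.92×10⁻⁴ = 0.036792 m
Layer 2: 290 × 1.2 × 2.445×10⁻⁴ = 0.085086 m
380–630 m: 1.78×10⁻⁴ × 0.36 × 250 = 0.01602 m
1.001×10⁻⁴ × 1200 × 0.64 = 0.0768768 m
Δh = 0.036792 + 0.085086 + 0.01602 + 0.0768768 = 0.2147748 m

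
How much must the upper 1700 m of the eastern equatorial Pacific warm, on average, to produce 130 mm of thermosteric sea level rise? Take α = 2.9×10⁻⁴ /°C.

ΔT = Δh/(αH) = 0.13 / (2.9×10⁻⁴ × 1700) ≈ 0.2637 °C

0.264 °C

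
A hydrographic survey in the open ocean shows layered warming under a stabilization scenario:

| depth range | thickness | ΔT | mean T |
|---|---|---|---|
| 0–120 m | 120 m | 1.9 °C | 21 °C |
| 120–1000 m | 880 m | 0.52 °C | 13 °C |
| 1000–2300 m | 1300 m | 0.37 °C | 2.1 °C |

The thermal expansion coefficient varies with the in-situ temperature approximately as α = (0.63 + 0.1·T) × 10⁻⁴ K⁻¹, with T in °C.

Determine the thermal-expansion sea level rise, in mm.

Layer 1: α = (0.63 + 0.1×21)×10⁻⁴ = 2.73×10⁻⁴ K⁻¹
Layer 2: α = (0.63 + 0.1×13)×10⁻⁴ = 1.93×10⁻⁴ K⁻¹
Layer 3: α = (0.63 + 0.1×2.1)×10⁻⁴ = 0.84×10⁻⁴ K⁻¹
1.9 × 2.73×10⁻⁴ × 120 = 0.062244 m
0.52 × 880 × 1.93×10⁻⁴ = 0.0883168 m
1300 × 0.84×10⁻⁴ × 0.37 = 0.040404 m
Δh = 0.062244 + 0.0883168 + 0.040404 = 0.1909648 m

191 mm of thermosteric rise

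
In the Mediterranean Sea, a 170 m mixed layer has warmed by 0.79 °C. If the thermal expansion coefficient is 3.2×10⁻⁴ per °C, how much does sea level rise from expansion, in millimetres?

Δh = αΔT·H = 3.2×10⁻⁴ × 0.79 × 170 = 0.042976 m

Δh ≈ 43.0 mm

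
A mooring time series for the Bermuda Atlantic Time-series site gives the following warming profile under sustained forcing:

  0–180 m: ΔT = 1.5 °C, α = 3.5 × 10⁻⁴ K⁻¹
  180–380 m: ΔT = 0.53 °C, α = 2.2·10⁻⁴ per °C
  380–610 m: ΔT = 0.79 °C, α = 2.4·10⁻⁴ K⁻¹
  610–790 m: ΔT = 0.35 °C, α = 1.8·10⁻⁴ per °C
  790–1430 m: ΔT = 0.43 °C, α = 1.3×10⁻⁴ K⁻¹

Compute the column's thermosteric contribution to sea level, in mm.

209 mm

Layer 1: 3.5×10⁻⁴ × 180 × 1.5 = 0.09450 m
0.53 × 200 × 2.2×10⁻⁴ = 0.02332 m
230 × 0.79 × 2.4×10⁻⁴ = 0.043608 m
Layer 4: 180 × 1.8×10⁻⁴ × 0.35 = 0.01134 m
Layer 5: 1.3×10⁻⁴ × 640 × 0.43 = 0.035776 m
Δh = 0.09450 + 0.02332 + 0.043608 + 0.01134 + 0.035776 = 0.208544 m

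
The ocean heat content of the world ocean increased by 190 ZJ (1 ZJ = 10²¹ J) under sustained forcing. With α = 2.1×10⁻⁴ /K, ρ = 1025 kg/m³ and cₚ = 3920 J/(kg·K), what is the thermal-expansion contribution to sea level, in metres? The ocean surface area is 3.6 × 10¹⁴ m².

0.0276 m

Per unit area: Q = 190×10²¹ / (3.6×10¹⁴) ≈ 5.278×10⁸ J/m²
Δh = αQ/(ρcₚ) = 2.1×10⁻⁴ × 5.278×10⁸ / (1025 × 3920) ≈ 0.027585 m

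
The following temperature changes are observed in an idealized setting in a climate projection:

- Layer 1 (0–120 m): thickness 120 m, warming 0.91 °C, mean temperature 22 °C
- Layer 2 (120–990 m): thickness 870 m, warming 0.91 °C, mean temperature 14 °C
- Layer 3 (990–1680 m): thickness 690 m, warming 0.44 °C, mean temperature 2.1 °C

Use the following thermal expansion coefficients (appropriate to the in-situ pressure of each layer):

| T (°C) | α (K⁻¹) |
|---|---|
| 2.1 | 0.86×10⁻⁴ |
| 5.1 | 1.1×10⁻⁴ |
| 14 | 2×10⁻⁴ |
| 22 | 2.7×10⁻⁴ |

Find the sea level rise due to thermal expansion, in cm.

Layer 1 at 22 °C → α = 2.7×10⁻⁴ K⁻¹
Layer 2 at 14 °C → α = 2×10⁻⁴ K⁻¹
Layer 3 at 2.1 °C → α = 0.86×10⁻⁴ K⁻¹
0–120 m: 2.7×10⁻⁴ × 0.91 × 120 = 0.029484 m
0.91 × 2×10⁻⁴ × 870 = 0.15834 m
990–1680 m: 0.44 × 690 × 0.86×10⁻⁴ = 0.0261096 m
Δh = 0.029484 + 0.15834 + 0.0261096 = 0.2139336 m

about 21.4 cm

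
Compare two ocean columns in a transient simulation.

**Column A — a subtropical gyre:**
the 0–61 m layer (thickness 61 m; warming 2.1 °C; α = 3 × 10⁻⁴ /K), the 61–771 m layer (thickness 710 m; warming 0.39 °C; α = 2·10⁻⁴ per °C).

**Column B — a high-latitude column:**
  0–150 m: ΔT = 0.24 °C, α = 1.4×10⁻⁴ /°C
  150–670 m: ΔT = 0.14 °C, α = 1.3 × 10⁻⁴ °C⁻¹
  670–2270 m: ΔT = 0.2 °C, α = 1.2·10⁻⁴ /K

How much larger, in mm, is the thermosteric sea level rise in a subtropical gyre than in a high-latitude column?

A Layer 1: 3×10⁻⁴ × 2.1 × 61 = 0.03843 m
A Layer 2: 710 × 2×10⁻⁴ × 0.39 = 0.05538 m
A total: 0.09381 m
B 1.4×10⁻⁴ × 0.24 × 150 = 0.00504 m
B 1.3×10⁻⁴ × 520 × 0.14 = 0.009464 m
B 670–2270 m: 0.2 × 1.2×10⁻⁴ × 1600 = 0.03840 m
B total: 0.052904 m
Difference: 0.09381 − 0.052904 = 0.040906 m

40.9 mm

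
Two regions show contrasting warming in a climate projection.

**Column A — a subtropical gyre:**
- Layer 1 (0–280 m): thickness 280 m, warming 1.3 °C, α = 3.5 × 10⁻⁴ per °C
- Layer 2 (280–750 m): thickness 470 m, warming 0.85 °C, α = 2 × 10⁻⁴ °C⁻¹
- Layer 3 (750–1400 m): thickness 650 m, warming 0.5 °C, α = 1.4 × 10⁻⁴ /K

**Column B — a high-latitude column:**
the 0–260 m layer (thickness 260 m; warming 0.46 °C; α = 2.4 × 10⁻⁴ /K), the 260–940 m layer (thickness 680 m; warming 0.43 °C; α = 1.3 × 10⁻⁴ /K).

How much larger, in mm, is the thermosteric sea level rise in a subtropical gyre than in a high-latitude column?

186 mm larger

A 3.5×10⁻⁴ × 1.3 × 280 = 0.12740 m
A 280–750 m: 470 × 0.85 × 2×10⁻⁴ = 0.07990 m
A Layer 3: 0.5 × 650 × 1.4×10⁻⁴ = 0.04550 m
A total: 0.25280 m
B 0–260 m: 2.4×10⁻⁴ × 260 × 0.46 = 0.028704 m
B Layer 2: 0.43 × 680 × 1.3×10⁻⁴ = 0.038012 m
B total: 0.066716 m
Difference: 0.25280 − 0.066716 = 0.186084 m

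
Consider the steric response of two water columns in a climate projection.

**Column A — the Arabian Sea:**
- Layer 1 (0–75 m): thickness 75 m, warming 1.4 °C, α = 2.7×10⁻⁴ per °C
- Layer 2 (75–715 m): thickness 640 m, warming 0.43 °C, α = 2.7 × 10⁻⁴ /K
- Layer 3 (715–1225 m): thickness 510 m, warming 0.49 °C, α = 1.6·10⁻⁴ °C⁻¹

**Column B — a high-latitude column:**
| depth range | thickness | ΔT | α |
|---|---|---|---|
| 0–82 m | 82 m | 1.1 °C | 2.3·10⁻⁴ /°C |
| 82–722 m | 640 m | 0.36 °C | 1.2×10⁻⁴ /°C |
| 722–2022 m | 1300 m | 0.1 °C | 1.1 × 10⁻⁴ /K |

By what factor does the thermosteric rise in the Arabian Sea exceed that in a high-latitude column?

2.28

A Layer 1: 75 × 2.7×10⁻⁴ × 1.4 = 0.02835 m
A 640 × 2.7×10⁻⁴ × 0.43 = 0.074304 m
A 715–1225 m: 510 × 0.49 × 1.6×10⁻⁴ = 0.039984 m
A total: 0.142638 m
B Layer 1: 82 × 2.3×10⁻⁴ × 1.1 = 0.020746 m
B Layer 2: 640 × 1.2×10⁻⁴ × 0.36 = 0.027648 m
B Layer 3: 1300 × 1.1×10⁻⁴ × 0.1 = 0.01430 m
B total: 0.062694 m
Ratio: 0.142638 / 0.062694 ≈ 2.275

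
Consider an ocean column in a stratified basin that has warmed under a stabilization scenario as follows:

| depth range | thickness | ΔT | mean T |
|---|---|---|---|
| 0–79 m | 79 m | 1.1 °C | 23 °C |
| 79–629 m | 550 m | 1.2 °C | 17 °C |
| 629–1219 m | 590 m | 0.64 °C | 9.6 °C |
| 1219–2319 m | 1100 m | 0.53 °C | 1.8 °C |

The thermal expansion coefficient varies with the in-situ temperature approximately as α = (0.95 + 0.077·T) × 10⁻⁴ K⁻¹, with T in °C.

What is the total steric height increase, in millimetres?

Layer 1: α = (0.95 + 0.077×23)×10⁻⁴ = 2.721×10⁻⁴ K⁻¹
Layer 2: α = (0.95 + 0.077×17)×10⁻⁴ = 2.259×10⁻⁴ K⁻¹
Layer 3: α = (0.95 + 0.077×9.6)×10⁻⁴ = 1.6892×10⁻⁴ K⁻¹
Layer 4: α = (0.95 + 0.077×1.8)×10⁻⁴ = 1.0886×10⁻⁴ K⁻¹
0–79 m: 1.1 × 2.721×10⁻⁴ × 79 = 0.02364549 m
Layer 2: 1.2 × 2.259×10⁻⁴ × 550 = 0.149094 m
629–1219 m: 1.6892×10⁻⁴ × 590 × 0.64 = 0.063784192 m
1219–2319 m: 0.53 × 1.0886×10⁻⁴ × 1100 = 0.06346538 m
Δh = 0.02364549 + 0.149094 + 0.063784192 + 0.06346538 = 0.299989062 m

Δh ≈ 300 mm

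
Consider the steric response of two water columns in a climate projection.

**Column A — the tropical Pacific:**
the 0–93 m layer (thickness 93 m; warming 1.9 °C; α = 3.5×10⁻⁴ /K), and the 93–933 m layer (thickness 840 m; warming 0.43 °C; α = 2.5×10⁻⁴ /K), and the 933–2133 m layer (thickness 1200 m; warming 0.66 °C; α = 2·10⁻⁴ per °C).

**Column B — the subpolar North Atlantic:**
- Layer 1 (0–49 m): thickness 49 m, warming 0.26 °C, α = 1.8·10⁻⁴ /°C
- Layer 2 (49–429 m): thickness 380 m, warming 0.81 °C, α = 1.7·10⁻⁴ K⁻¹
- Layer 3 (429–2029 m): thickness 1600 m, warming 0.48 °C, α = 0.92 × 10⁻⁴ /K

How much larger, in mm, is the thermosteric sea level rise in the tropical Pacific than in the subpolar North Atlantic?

A Layer 1: 1.9 × 3.5×10⁻⁴ × 93 = 0.061845 m
A Layer 2: 840 × 0.43 × 2.5×10⁻⁴ = 0.09030 m
A 933–2133 m: 2×10⁻⁴ × 1200 × 0.66 = 0.15840 m
A total: 0.310545 m
B 0–49 m: 1.8×10⁻⁴ × 49 × 0.26 = 0.0022932 m
B 380 × 0.81 × 1.7×10⁻⁴ = 0.052326 m
B Layer 3: 0.92×10⁻⁴ × 1600 × 0.48 = 0.070656 m
B total: 0.1252752 m
Difference: 0.310545 − 0.1252752 = 0.1852698 m

190 mm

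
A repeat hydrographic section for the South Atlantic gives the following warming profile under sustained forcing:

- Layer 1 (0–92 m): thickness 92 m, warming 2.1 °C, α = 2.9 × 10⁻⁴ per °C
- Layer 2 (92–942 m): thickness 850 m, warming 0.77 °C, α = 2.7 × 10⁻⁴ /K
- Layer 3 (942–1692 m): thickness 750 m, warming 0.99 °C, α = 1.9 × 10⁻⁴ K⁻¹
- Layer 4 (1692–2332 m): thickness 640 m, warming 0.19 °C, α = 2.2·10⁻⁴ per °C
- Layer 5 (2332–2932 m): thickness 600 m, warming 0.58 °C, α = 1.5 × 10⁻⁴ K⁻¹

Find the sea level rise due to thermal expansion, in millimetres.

450 mm of thermosteric rise

0–92 m: 2.1 × 92 × 2.9×10⁻⁴ = 0.056028 m
850 × 2.7×10⁻⁴ × 0.77 = 0.176715 m
1.9×10⁻⁴ × 0.99 × 750 = 0.141075 m
Layer 4: 640 × 0.19 × 2.2×10⁻⁴ = 0.026752 m
Layer 5: 1.5×10⁻⁴ × 600 × 0.58 = 0.05220 m
Δh = 0.056028 + 0.176715 + 0.141075 + 0.026752 + 0.05220 = 0.45277 m ≈ 450 mm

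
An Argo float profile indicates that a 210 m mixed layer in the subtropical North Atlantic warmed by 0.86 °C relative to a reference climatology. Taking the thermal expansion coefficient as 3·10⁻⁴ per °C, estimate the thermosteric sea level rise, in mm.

about 54.2 mm

Δh = αΔT·H = 3×10⁻⁴ × 0.86 × 210 = 0.05418 m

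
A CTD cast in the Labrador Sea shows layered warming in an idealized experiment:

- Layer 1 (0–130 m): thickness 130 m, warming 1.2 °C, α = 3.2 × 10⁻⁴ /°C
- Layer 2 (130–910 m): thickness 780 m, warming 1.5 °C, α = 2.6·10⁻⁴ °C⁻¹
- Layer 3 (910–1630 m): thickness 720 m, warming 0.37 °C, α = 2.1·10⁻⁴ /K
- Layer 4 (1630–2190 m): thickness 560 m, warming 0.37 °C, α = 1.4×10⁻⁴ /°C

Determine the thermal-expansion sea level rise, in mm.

Δh ≈ 439 mm

1.2 × 130 × 3.2×10⁻⁴ = 0.04992 m
130–910 m: 2.6×10⁻⁴ × 1.5 × 780 = 0.30420 m
910–1630 m: 2.1×10⁻⁴ × 0.37 × 720 = 0.055944 m
1630–2190 m: 0.37 × 1.4×10⁻⁴ × 560 = 0.029008 m
Δh = 0.04992 + 0.30420 + 0.055944 + 0.029008 = 0.439072 m ≈ 439 mm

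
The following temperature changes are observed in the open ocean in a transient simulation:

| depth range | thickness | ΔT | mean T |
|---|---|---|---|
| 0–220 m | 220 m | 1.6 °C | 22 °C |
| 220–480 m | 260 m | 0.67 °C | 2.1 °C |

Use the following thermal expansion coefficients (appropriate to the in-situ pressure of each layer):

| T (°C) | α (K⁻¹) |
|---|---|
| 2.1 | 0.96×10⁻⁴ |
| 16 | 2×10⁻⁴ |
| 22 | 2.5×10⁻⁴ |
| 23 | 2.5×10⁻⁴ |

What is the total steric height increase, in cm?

10.5 cm

Layer 1 at 22 °C → α = 2.5×10⁻⁴ K⁻¹
Layer 2 at 2.1 °C → α = 0.96×10⁻⁴ K⁻¹
Layer 1: 1.6 × 2.5×10⁻⁴ × 220 = 0.08800 m
Layer 2: 0.67 × 0.96×10⁻⁴ × 260 = 0.0167232 m
Δh = 0.08800 + 0.0167232 = 0.1047232 m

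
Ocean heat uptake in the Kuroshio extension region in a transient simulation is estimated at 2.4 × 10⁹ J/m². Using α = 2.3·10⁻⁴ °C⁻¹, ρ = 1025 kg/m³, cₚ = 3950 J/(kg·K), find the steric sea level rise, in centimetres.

Δh = αQ/(ρcₚ) = 2.3×10⁻⁴ × 2.4×10⁹ / (1025 × 3950) ≈ 0.13634 m

Δh = 14 cm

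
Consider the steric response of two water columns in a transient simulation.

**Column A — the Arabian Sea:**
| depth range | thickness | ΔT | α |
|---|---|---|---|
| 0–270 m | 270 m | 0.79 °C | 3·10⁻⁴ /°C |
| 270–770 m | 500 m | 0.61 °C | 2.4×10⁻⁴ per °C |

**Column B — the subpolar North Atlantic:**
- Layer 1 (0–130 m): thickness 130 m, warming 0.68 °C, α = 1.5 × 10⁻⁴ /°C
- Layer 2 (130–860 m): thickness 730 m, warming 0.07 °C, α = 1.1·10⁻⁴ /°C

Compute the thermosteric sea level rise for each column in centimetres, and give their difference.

A: 13.7 cm; B: 1.89 cm; difference 11.8 cm

A Layer 1: 270 × 3×10⁻⁴ × 0.79 = 0.06399 m
A 270–770 m: 500 × 0.61 × 2.4×10⁻⁴ = 0.07320 m
A total: 0.13719 m
B Layer 1: 130 × 0.68 × 1.5×10⁻⁴ = 0.01326 m
B Layer 2: 1.1×10⁻⁴ × 0.07 × 730 = 0.005621 m
B total: 0.018881 m
Difference: 0.13719 − 0.018881 = 0.118309 m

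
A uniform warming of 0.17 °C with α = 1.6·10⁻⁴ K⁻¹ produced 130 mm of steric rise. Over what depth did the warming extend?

H = Δh/(αΔT) = 0.13 / (1.6×10⁻⁴ × 0.17) ≈ 4779 m

about 4800 m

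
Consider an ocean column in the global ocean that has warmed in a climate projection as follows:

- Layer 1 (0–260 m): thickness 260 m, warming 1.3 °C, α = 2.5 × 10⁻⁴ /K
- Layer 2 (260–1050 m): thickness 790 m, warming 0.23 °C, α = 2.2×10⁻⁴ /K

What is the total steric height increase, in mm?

Δh ≈ 120 mm

Layer 1: 1.3 × 260 × 2.5×10⁻⁴ = 0.08450 m
0.23 × 790 × 2.2×10⁻⁴ = 0.039974 m
Δh = 0.08450 + 0.039974 = 0.124474 m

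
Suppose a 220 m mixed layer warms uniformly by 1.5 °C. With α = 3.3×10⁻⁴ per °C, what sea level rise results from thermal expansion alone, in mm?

Δh = αΔT·H = 3.3×10⁻⁴ × 1.5 × 220 = 0.10890 m

Δh = 110 mm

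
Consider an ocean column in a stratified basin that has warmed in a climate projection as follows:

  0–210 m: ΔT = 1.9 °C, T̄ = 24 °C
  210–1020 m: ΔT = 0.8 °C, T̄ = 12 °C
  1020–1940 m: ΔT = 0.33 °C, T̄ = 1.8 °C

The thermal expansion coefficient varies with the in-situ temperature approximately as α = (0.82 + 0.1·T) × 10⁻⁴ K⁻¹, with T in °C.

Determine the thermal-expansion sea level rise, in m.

Layer 1: α = (0.82 + 0.1×24)×10⁻⁴ = 3.22×10⁻⁴ K⁻¹
Layer 2: α = (0.82 + 0.1×12)×10⁻⁴ = 2.02×10⁻⁴ K⁻¹
Layer 3: α = (0.82 + 0.1×1.8)×10⁻⁴ = 1×10⁻⁴ K⁻¹
1.9 × 210 × 3.22×10⁻⁴ = 0.128478 m
210–1020 m: 0.8 × 810 × 2.02×10⁻⁴ = 0.130896 m
Layer 3: 0.33 × 920 × 1×10⁻⁴ = 0.03036 m
Δh = 0.128478 + 0.130896 + 0.03036 = 0.289734 m

about 0.290 m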